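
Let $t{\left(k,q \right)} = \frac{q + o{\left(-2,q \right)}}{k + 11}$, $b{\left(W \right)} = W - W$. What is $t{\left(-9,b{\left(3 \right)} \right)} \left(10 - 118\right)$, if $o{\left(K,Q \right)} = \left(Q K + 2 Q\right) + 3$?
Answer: $-162$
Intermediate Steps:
$o{\left(K,Q \right)} = 3 + 2 Q + K Q$ ($o{\left(K,Q \right)} = \left(K Q + 2 Q\right) + 3 = \left(2 Q + K Q\right) + 3 = 3 + 2 Q + K Q$)
$b{\left(W \right)} = 0$
$t{\left(k,q \right)} = \frac{3 + q}{11 + k}$ ($t{\left(k,q \right)} = \frac{q + \left(3 + 2 q - 2 q\right)}{k + 11} = \frac{q + 3}{11 + k} = \frac{3 + q}{11 + k}$)
$t{\left(-9,b{\left(3 \right)} \right)} \left(10 - 118\right) = \frac{3 + 0}{11 - 9} \left(10 - 118\right) = \frac{1}{2} \cdot 3 \left(-108\right) = \frac{3}{2} \left(-108\right) = -162$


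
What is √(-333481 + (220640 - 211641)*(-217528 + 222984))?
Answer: √48765063 ≈ 6983.2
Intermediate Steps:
√(-333481 + (220640 - 211641)*(-217528 + 222984)) = √(-333481 + 8999*5456) = √(-333481 + 49098544) = √48765063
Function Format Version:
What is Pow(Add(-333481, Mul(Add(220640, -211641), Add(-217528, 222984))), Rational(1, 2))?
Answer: Pow(48765063, Rational(1, 2)) ≈ 6983.2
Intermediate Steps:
Pow(Add(-333481, Mul(Add(220640, -211641), Add(-217528, 222984))), Rational(1, 2)) = Pow(Add(-333481, Mul(8999, 5456)), Rational(1, 2)) = Pow(Add(-333481, 49098544), Rational(1, 2)) = Pow(48765063, Rational(1, 2))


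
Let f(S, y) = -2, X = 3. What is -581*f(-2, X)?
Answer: 1162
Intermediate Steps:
-581*f(-2, X) = -581*(-2) = 1162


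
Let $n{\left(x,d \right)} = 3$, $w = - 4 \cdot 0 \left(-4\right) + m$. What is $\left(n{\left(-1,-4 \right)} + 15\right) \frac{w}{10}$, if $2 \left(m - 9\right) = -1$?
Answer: $\frac{153}{10} \approx 15.3$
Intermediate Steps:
$m = \frac{17}{2}$ ($m = 9 + \frac{1}{2} \left(-1\right) = 9 - \frac{1}{2} = \frac{17}{2} \approx 8.5$)
$w = \frac{17}{2}$ ($w = - 4 \cdot 0 \left(-4\right) + \frac{17}{2} = \left(-4\right) 0 + \frac{17}{2} = 0 + \frac{17}{2} = \frac{17}{2} \approx 8.5$)
$\left(n{\left(-1,-4 \right)} + 15\right) \frac{w}{10} = \left(3 + 15\right) \frac{17}{2 \cdot 10} = 18 \cdot \frac{17}{2} \cdot \frac{1}{10} = 18 \cdot \frac{17}{20} = \frac{153}{10}$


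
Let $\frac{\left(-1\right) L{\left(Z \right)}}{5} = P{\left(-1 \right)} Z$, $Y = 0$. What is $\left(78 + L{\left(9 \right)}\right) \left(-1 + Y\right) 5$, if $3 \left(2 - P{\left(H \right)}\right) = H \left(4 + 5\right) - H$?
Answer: $660$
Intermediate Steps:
$P{\left(H \right)} = 2 - \frac{8 H}{3}$ ($P{\left(H \right)} = 2 - \frac{H \left(4 + 5\right) - H}{3} = 2 - \frac{H 9 - H}{3} = 2 - \frac{9 H - H}{3} = 2 - \frac{8 H}{3}$)
$L{\left(Z \right)} = - \frac{70 Z}{3}$ ($L{\left(Z \right)} = - 5 \left(2 - - \frac{8}{3}\right) Z = - 5 \left(2 + \frac{8}{3}\right) Z = - 5 \frac{14 Z}{3} = - \frac{70 Z}{3}$)
$\left(78 + L{\left(9 \right)}\right) \left(-1 + Y\right) 5 = \left(78 - 210\right) \left(-1 + 0\right) 5 = \left(78 - 210\right) \left(\left(-1\right) 5\right) = \left(-132\right) \left(-5\right) = 660$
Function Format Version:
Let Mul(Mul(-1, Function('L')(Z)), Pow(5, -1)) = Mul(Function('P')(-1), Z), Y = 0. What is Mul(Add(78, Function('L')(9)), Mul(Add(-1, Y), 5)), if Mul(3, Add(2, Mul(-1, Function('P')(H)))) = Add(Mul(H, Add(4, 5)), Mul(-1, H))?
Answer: 660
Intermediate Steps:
Function('P')(H) = Add(2, Mul(Rational(-8, 3), H)) (Function('P')(H) = Add(2, Mul(Rational(-1, 3), Add(Mul(H, Add(4, 5)), Mul(-1, H)))) = Add(2, Mul(Rational(-1, 3), Add(Mul(H, 9), Mul(-1, H)))) = Add(2, Mul(Rational(-1, 3), Add(Mul(9, H), Mul(-1, H)))) = Add(2, Mul(Rational(-1, 3), Mul(8, H))) = Add(2, Mul(Rational(-8, 3), H)))
Function('L')(Z) = Mul(Rational(-70, 3), Z) (Function('L')(Z) = Mul(-5, Mul(Add(2, Mul(Rational(-8, 3), -1)), Z)) = Mul(-5, Mul(Add(2, Rational(8, 3)), Z)) = Mul(-5, Mul(Rational(14, 3), Z)) = Mul(Rational(-70, 3), Z))
Mul(Add(78, Function('L')(9)), Mul(Add(-1, Y), 5)) = Mul(Add(78, Mul(Rational(-70, 3), 9)), Mul(Add(-1, 0), 5)) = Mul(Add(78, -210), Mul(-1, 5)) = Mul(-132, -5) = 660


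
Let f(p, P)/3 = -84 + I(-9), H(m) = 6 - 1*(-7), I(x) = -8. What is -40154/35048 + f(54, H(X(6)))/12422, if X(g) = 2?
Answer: -127116559/108841564 ≈ -1.1679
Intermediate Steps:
H(m) = 13 (H(m) = 6 + 7 = 13)
f(p, P) = -276 (f(p, P) = 3*(-84 - 8) = 3*(-92) = -276)
-40154/35048 + f(54, H(X(6)))/12422 = -40154/35048 - 276/12422 = -40154*1/35048 - 276*1/12422 = -20077/17524 - 138/6211 = -127116559/108841564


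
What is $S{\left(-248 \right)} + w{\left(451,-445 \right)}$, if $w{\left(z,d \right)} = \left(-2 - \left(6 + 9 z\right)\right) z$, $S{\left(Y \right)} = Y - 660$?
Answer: $-1835125$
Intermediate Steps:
$S{\left(Y \right)} = -660 + Y$
$w{\left(z,d \right)} = z \left(-8 - 9 z\right)$ ($w{\left(z,d \right)} = \left(-2 - \left(6 + 9 z\right)\right) z = \left(-8 - 9 z\right) z = z \left(-8 - 9 z\right)$)
$S{\left(-248 \right)} + w{\left(451,-445 \right)} = \left(-660 - 248\right) - 451 \left(8 + 9 \cdot 451\right) = -908 - 451 \left(8 + 4059\right) = -908 - 451 \cdot 4067 = -908 - 1834217 = -1835125$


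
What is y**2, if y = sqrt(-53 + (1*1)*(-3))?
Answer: -56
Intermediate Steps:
y = 2*I*sqrt(14) (y = sqrt(-53 + 1*(-3)) = sqrt(-53 - 3) = sqrt(-56) = 2*I*sqrt(14) ≈ 7.4833*I)
y**2 = (2*I*sqrt(14))**2 = -56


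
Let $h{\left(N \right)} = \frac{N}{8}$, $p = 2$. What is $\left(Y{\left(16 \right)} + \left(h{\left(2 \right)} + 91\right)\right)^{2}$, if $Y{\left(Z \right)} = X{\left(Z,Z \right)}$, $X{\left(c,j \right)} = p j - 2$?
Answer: $\frac{235225}{16} \approx 14702.0$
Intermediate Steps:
$h{\left(N \right)} = \frac{N}{8}$ ($h{\left(N \right)} = N \frac{1}{8} = \frac{N}{8}$)
$X{\left(c,j \right)} = -2 + 2 j$ ($X{\left(c,j \right)} = 2 j - 2 = -2 + 2 j$)
$Y{\left(Z \right)} = -2 + 2 Z$
$\left(Y{\left(16 \right)} + \left(h{\left(2 \right)} + 91\right)\right)^{2} = \left(\left(-2 + 2 \cdot 16\right) + \left(\frac{1}{8} \cdot 2 + 91\right)\right)^{2} = \left(\left(-2 + 32\right) + \left(\frac{1}{4} + 91\right)\right)^{2} = \left(30 + \frac{365}{4}\right)^{2} = \left(\frac{485}{4}\right)^{2} = \frac{235225}{16}$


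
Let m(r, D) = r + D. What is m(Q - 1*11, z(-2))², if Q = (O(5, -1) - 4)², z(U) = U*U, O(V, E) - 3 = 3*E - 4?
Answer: 3249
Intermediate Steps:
O(V, E) = -1 + 3*E (O(V, E) = 3 + (3*E - 4) = 3 + (-4 + 3*E) = -1 + 3*E)
z(U) = U²
Q = 64 (Q = ((-1 + 3*(-1)) - 4)² = ((-1 - 3) - 4)² = (-4 - 4)² = (-8)² = 64)
m(r, D) = D + r
m(Q - 1*11, z(-2))² = ((-2)² + (64 - 1*11))² = (4 + (64 - 11))² = (4 + 53)² = 57² = 3249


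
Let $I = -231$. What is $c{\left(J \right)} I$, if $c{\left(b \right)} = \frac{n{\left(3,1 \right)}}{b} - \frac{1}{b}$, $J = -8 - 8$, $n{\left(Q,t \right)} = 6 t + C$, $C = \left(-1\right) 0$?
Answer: $\frac{1155}{16} \approx 72.188$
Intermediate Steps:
$C = 0$
$n{\left(Q,t \right)} = 6 t$ ($n{\left(Q,t \right)} = 6 t + 0 = 6 t$)
$J = -16$
$c{\left(b \right)} = \frac{5}{b}$ ($c{\left(b \right)} = \frac{6 \cdot 1}{b} - \frac{1}{b} = \frac{6}{b} - \frac{1}{b} = \frac{5}{b}$)
$c{\left(J \right)} I = \frac{5}{-16} \left(-231\right) = 5 \left(- \frac{1}{16}\right) \left(-231\right) = \left(- \frac{5}{16}\right) \left(-231\right) = \frac{1155}{16}$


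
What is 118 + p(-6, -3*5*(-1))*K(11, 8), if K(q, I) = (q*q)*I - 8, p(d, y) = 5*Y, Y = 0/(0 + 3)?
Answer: 118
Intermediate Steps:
Y = 0 (Y = 0/3 = (⅓)*0 = 0)
p(d, y) = 0 (p(d, y) = 5*0 = 0)
K(q, I) = -8 + I*q² (K(q, I) = q²*I - 8 = I*q² - 8 = -8 + I*q²)
118 + p(-6, -3*5*(-1))*K(11, 8) = 118 + 0*(-8 + 8*11²) = 118 + 0*(-8 + 8*121) = 118 + 0*(-8 + 968) = 118 + 0*960 = 118 + 0 = 118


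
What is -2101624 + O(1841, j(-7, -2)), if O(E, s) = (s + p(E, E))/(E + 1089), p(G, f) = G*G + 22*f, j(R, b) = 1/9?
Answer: -27694478416/13185 ≈ -2.1005e+6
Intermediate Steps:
j(R, b) = ⅑
p(G, f) = G² + 22*f
O(E, s) = (s + E² + 22*E)/(1089 + E) (O(E, s) = (s + (E² + 22*E))/(E + 1089) = (s + E² + 22*E)/(1089 + E))
-2101624 + O(1841, j(-7, -2)) = -2101624 + (⅑ + 1841² + 22*1841)/(1089 + 1841) = -2101624 + (⅑ + 3389281 + 40502)/2930 = -2101624 + (1/2930)*(30868048/9) = -2101624 + 15434024/13185 = -27694478416/13185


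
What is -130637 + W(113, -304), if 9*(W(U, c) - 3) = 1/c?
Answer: -357414625/2736 ≈ -1.3063e+5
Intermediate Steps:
W(U, c) = 3 + 1/(9*c)
-130637 + W(113, -304) = -130637 + (3 + (⅑)/(-304)) = -130637 + (3 + (⅑)*(-1/304)) = -130637 + (3 - 1/2736) = -130637 + 8207/2736 = -357414625/2736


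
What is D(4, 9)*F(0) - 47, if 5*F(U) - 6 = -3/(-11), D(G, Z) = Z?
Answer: -1964/55 ≈ -35.709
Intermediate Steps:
F(U) = 69/55 (F(U) = 6/5 + (-3/(-11))/5 = 6/5 + (-3*(-1/11))/5 = 6/5 + (⅕)*(3/11) = 6/5 + 3/55 = 69/55)
D(4, 9)*F(0) - 47 = 9*(69/55) - 47 = 621/55 - 47 = -1964/55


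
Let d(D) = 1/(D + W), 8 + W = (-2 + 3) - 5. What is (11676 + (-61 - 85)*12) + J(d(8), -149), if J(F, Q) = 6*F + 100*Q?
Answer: -9955/2 ≈ -4977.5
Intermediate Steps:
W = -12 (W = -8 + ((-2 + 3) - 5) = -8 + (1 - 5) = -8 - 4 = -12)
d(D) = 1/(-12 + D) (d(D) = 1/(D - 12) = 1/(-12 + D))
(11676 + (-61 - 85)*12) + J(d(8), -149) = (11676 + (-61 - 85)*12) + (6/(-12 + 8) + 100*(-149)) = (11676 - 146*12) + (6/(-4) - 14900) = (11676 - 1752) + (6*(-1/4) - 14900) = 9924 + (-3/2 - 14900) = 9924 - 29803/2 = -9955/2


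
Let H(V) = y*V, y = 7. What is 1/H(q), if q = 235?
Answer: 1/1645 ≈ 0.00060790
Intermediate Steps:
H(V) = 7*V
1/H(q) = 1/(7*235) = 1/1645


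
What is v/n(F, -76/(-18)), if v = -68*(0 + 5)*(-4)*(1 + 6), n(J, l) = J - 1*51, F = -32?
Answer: -9520/83 ≈ -114.70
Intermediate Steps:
n(J, l) = -51 + J (n(J, l) = J - 51 = -51 + J)
v = 9520 (v = -68*5*(-4)*7 = -(-1360)*7 = -68*(-140) = 9520)
v/n(F, -76/(-18)) = 9520/(-51 - 32) = 9520/(-83) = 9520*(-1/83) = -9520/83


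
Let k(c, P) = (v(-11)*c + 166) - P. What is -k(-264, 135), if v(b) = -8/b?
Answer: 161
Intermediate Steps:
k(c, P) = 166 - P + 8*c/11 (k(c, P) = ((-8/(-11))*c + 166) - P = ((-8*(-1/11))*c + 166) - P = (8*c/11 + 166) - P = (166 + 8*c/11) - P = 166 - P + 8*c/11)
-k(-264, 135) = -(166 - 1*135 + (8/11)*(-264)) = -(166 - 135 - 192) = -1*(-161) = 161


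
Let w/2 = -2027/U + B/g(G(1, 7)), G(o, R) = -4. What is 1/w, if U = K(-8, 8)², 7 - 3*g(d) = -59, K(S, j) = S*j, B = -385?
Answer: -2048/73707 ≈ -0.027786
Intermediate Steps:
g(d) = 22 (g(d) = 7/3 - ⅓*(-59) = 7/3 + 59/3 = 22)
U = 4096 (U = (-8*8)² = (-64)² = 4096)
w = -73707/2048 (w = 2*(-2027/4096 - 385/22) = 2*(-2027*1/4096 - 385*1/22) = 2*(-2027/4096 - 35/2) = 2*(-73707/4096) = -73707/2048 ≈ -35.990)
1/w = 1/(-73707/2048) = -2048/73707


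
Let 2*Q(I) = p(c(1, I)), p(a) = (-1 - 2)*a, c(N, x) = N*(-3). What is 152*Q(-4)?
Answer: 684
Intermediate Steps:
c(N, x) = -3*N
p(a) = -3*a
Q(I) = 9/2 (Q(I) = (-(-9))/2 = (-3*(-3))/2 = (½)*9 = 9/2)
152*Q(-4) = 152*(9/2) = 684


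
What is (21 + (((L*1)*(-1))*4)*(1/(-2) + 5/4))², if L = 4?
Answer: 81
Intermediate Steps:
(21 + (((L*1)*(-1))*4)*(1/(-2) + 5/4))² = (21 + (((4*1)*(-1))*4)*(1/(-2) + 5/4))² = (21 + ((4*(-1))*4)*(1*(-½) + 5*(¼)))² = (21 + (-4*4)*(-½ + 5/4))² = (21 - 16*¾)² = (21 - 12)² = 9² = 81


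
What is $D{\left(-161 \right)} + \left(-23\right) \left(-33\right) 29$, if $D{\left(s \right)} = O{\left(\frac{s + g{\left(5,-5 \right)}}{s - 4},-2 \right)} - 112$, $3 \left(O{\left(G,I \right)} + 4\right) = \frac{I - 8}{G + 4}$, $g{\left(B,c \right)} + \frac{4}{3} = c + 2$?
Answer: $\frac{27105185}{1238} \approx 21894.0$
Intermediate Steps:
$g{\left(B,c \right)} = \frac{2}{3} + c$ ($g{\left(B,c \right)} = - \frac{4}{3} + \left(c + 2\right) = - \frac{4}{3} + \left(2 + c\right) = \frac{2}{3} + c$)
$O{\left(G,I \right)} = -4 + \frac{-8 + I}{3 \left(4 + G\right)}$ ($O{\left(G,I \right)} = -4 + \frac{\left(I - 8\right) \frac{1}{G + 4}}{3} = -4 + \frac{\left(-8 + I\right) \frac{1}{4 + G}}{3} = -4 + \frac{\frac{1}{4 + G} \left(-8 + I\right)}{3} = -4 + \frac{-8 + I}{3 \left(4 + G\right)}$)
$D{\left(s \right)} = -112 + \frac{-58 - \frac{12 \left(- \frac{13}{3} + s\right)}{-4 + s}}{3 \left(4 + \frac{- \frac{13}{3} + s}{-4 + s}\right)}$ ($D{\left(s \right)} = \frac{-56 - 2 - 12 \frac{s + \left(\frac{2}{3} - 5\right)}{s - 4}}{3 \left(4 + \frac{s + \left(\frac{2}{3} - 5\right)}{s - 4}\right)} - 112 = \frac{-56 - 2 - 12 \frac{s - \frac{13}{3}}{-4 + s}}{3 \left(4 + \frac{s - \frac{13}{3}}{-4 + s}\right)} - 112 = \frac{-56 - 2 - 12 \frac{- \frac{13}{3} + s}{-4 + s}}{3 \left(4 + \frac{- \frac{13}{3} + s}{-4 + s}\right)} - 112 = \frac{-56 - 2 - \frac{12 \left(- \frac{13}{3} + s\right)}{-4 + s}}{3 \left(4 + \frac{- \frac{13}{3} + s}{-4 + s}\right)} - 112 = \frac{-58 - \frac{12 \left(- \frac{13}{3} + s\right)}{-4 + s}}{3 \left(4 + \frac{- \frac{13}{3} + s}{-4 + s}\right)} - 112 = -112 + \frac{-58 - \frac{12 \left(- \frac{13}{3} + s\right)}{-4 + s}}{3 \left(4 + \frac{- \frac{13}{3} + s}{-4 + s}\right)}$)
$D{\left(-161 \right)} + \left(-23\right) \left(-33\right) 29 = \frac{2 \left(3558 - -140875\right)}{-61 + 15 \left(-161\right)} + \left(-23\right) \left(-33\right) 29 = \frac{2 \left(3558 + 140875\right)}{-61 - 2415} + 759 \cdot 29 = 2 \frac{1}{-2476} \cdot 144433 + 22011 = 2 \left(- \frac{1}{2476}\right) 144433 + 22011 = - \frac{144433}{1238} + 22011 = \frac{27105185}{1238}$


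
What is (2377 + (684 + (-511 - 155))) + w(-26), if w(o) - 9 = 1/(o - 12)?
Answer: 91351/38 ≈ 2404.0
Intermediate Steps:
w(o) = 9 + 1/(-12 + o) (w(o) = 9 + 1/(o - 12) = 9 + 1/(-12 + o))
(2377 + (684 + (-511 - 155))) + w(-26) = (2377 + (684 + (-511 - 155))) + (-107 + 9*(-26))/(-12 - 26) = (2377 + (684 - 666)) + (-107 - 234)/(-38) = (2377 + 18) - 1/38*(-341) = 2395 + 341/38 = 91351/38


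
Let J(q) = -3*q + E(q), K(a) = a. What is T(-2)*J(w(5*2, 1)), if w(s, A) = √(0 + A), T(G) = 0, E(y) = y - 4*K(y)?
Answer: 0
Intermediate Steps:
E(y) = -3*y (E(y) = y - 4*y = -3*y)
w(s, A) = √A
J(q) = -6*q (J(q) = -3*q - 3*q = -6*q)
T(-2)*J(w(5*2, 1)) = 0*(-6*√1) = 0*(-6*1) = 0*(-6) = 0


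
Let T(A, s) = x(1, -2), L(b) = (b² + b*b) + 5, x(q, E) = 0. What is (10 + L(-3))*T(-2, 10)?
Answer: 0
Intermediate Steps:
L(b) = 5 + 2*b² (L(b) = (b² + b²) + 5 = 2*b² + 5 = 5 + 2*b²)
T(A, s) = 0
(10 + L(-3))*T(-2, 10) = (10 + (5 + 2*(-3)²))*0 = (10 + (5 + 2*9))*0 = (10 + (5 + 18))*0 = (10 + 23)*0 = 33*0 = 0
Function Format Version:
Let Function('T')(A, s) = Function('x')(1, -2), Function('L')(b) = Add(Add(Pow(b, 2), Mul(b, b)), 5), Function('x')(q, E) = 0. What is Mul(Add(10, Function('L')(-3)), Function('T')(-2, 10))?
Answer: 0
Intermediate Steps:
Function('L')(b) = Add(5, Mul(2, Pow(b, 2))) (Function('L')(b) = Add(Add(Pow(b, 2), Pow(b, 2)), 5) = Add(Mul(2, Pow(b, 2)), 5) = Add(5, Mul(2, Pow(b, 2))))
Function('T')(A, s) = 0
Mul(Add(10, Function('L')(-3)), Function('T')(-2, 10)) = Mul(Add(10, Add(5, Mul(2, Pow(-3, 2)))), 0) = Mul(Add(10, Add(5, Mul(2, 9))), 0) = Mul(Add(10, Add(5, 18)), 0) = Mul(Add(10, 23), 0) = Mul(33, 0) = 0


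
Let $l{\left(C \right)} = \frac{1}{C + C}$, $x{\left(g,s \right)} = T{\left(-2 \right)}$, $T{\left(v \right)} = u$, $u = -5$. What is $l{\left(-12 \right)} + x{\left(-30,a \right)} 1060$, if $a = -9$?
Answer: $- \frac{127201}{24} \approx -5300.0$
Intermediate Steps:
$T{\left(v \right)} = -5$
$x{\left(g,s \right)} = -5$
$l{\left(C \right)} = \frac{1}{2 C}$
$l{\left(-12 \right)} + x{\left(-30,a \right)} 1060 = \frac{1}{2 \left(-12\right)} - 5300 = \frac{1}{2} \left(- \frac{1}{12}\right) - 5300 = - \frac{1}{24} - 5300 = - \frac{127201}{24}$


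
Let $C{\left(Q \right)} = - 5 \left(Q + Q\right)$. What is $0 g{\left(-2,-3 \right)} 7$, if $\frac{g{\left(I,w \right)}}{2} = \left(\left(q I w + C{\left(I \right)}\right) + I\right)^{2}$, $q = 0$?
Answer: $0$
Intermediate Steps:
$C{\left(Q \right)} = - 10 Q$ ($C{\left(Q \right)} = - 5 \cdot 2 Q = - 10 Q$)
$g{\left(I,w \right)} = 162 I^{2}$ ($g{\left(I,w \right)} = 2 \left(\left(0 I w - 10 I\right) + I\right)^{2} = 2 \left(\left(0 w - 10 I\right) + I\right)^{2} = 2 \left(\left(0 - 10 I\right) + I\right)^{2} = 2 \left(- 10 I + I\right)^{2} = 2 \left(- 9 I\right)^{2} = 2 \cdot 81 I^{2} = 162 I^{2}$)
$0 g{\left(-2,-3 \right)} 7 = 0 \cdot 162 \left(-2\right)^{2} \cdot 7 = 0 \cdot 162 \cdot 4 \cdot 7 = 0 \cdot 648 \cdot 7 = 0 \cdot 7 = 0$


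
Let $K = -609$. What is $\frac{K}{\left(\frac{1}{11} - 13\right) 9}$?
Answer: $\frac{2233}{426} \approx 5.2418$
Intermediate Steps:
$\frac{K}{\left(\frac{1}{11} - 13\right) 9} = - \frac{609}{\left(\frac{1}{11} - 13\right) 9} = - \frac{609}{\left(- \frac{142}{11}\right) 9} = - \frac{609}{- \frac{1278}{11}} = \left(-609\right) \left(- \frac{11}{1278}\right) = \frac{2233}{426}$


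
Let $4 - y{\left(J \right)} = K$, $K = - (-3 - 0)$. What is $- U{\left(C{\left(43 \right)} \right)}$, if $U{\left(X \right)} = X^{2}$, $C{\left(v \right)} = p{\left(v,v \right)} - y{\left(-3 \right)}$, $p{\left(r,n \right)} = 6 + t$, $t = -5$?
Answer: $0$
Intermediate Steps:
$K = 3$ ($K = - (-3 + 0) = \left(-1\right) \left(-3\right) = 3$)
$p{\left(r,n \right)} = 1$ ($p{\left(r,n \right)} = 6 - 5 = 1$)
$y{\left(J \right)} = 1$ ($y{\left(J \right)} = 4 - 3 = 1$)
$C{\left(v \right)} = 0$ ($C{\left(v \right)} = 1 - 1 = 0$)
$- U{\left(C{\left(43 \right)} \right)} = - 0^{2} = \left(-1\right) 0 = 0$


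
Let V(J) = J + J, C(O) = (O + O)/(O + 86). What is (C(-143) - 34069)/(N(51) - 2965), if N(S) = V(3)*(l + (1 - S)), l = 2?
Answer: 1941647/185421 ≈ 10.472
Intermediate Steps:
C(O) = 2*O/(86 + O) (C(O) = (2*O)/(86 + O) = 2*O/(86 + O))
V(J) = 2*J
N(S) = 18 - 6*S (N(S) = (2*3)*(2 + (1 - S)) = 6*(3 - S) = 18 - 6*S)
(C(-143) - 34069)/(N(51) - 2965) = (2*(-143)/(86 - 143) - 34069)/((18 - 6*51) - 2965) = (2*(-143)/(-57) - 34069)/((18 - 306) - 2965) = (2*(-143)*(-1/57) - 34069)/(-288 - 2965) = (286/57 - 34069)/(-3253) = -1941647/57*(-1/3253) = 1941647/185421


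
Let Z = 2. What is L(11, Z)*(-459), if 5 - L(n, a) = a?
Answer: -1377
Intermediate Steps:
L(n, a) = 5 - a
L(11, Z)*(-459) = (5 - 1*2)*(-459) = (5 - 2)*(-459) = 3*(-459) = -1377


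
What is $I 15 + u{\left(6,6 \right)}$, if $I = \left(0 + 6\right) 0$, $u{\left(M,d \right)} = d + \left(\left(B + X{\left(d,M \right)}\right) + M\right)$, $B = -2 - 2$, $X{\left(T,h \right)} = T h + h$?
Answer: $50$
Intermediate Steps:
$X{\left(T,h \right)} = h + T h$
$B = -4$ ($B = -2 - 2 = -4$)
$u{\left(M,d \right)} = -4 + M + d + M \left(1 + d\right)$ ($u{\left(M,d \right)} = d + \left(\left(-4 + M \left(1 + d\right)\right) + M\right) = d + \left(-4 + M + M \left(1 + d\right)\right) = -4 + M + d + M \left(1 + d\right)$)
$I = 0$ ($I = 6 \cdot 0 = 0$)
$I 15 + u{\left(6,6 \right)} = 0 \cdot 15 + \left(-4 + 6 + 6 + 6 \left(1 + 6\right)\right) = 0 + \left(-4 + 6 + 6 + 6 \cdot 7\right) = 0 + \left(-4 + 6 + 6 + 42\right) = 0 + 50 = 50$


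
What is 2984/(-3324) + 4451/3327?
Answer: 405613/921579 ≈ 0.44013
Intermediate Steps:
2984/(-3324) + 4451/3327 = 2984*(-1/3324) + 4451*(1/3327) = -746/831 + 4451/3327 = 405613/921579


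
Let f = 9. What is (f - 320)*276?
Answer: -85836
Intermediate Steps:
(f - 320)*276 = (9 - 320)*276 = -311*276 = -85836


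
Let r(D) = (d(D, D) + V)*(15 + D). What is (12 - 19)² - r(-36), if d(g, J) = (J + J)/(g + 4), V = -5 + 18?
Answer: 1477/4 ≈ 369.25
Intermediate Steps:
V = 13
d(g, J) = 2*J/(4 + g) (d(g, J) = (2*J)/(4 + g) = 2*J/(4 + g))
r(D) = (13 + 2*D/(4 + D))*(15 + D) (r(D) = (2*D/(4 + D) + 13)*(15 + D) = (13 + 2*D/(4 + D))*(15 + D))
(12 - 19)² - r(-36) = (12 - 19)² - (780 + 15*(-36)² + 277*(-36))/(4 - 36) = (-7)² - (780 + 15*1296 - 9972)/(-32) = 49 - (-1)*(780 + 19440 - 9972)/32 = 49 - (-1)*10248/32 = 49 - 1*(-1281/4) = 49 + 1281/4 = 1477/4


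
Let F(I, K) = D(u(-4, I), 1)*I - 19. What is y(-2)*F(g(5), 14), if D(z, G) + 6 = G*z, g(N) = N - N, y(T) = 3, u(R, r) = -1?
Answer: -57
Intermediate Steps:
g(N) = 0
D(z, G) = -6 + G*z
F(I, K) = -19 - 7*I (F(I, K) = (-6 + 1*(-1))*I - 19 = (-6 - 1)*I - 19 = -7*I - 19 = -19 - 7*I)
y(-2)*F(g(5), 14) = 3*(-19 - 7*0) = 3*(-19 + 0) = 3*(-19) = -57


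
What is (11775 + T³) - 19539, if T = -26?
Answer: -25340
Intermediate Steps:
(11775 + T³) - 19539 = (11775 + (-26)³) - 19539 = (11775 - 17576) - 19539 = -5801 - 19539 = -25340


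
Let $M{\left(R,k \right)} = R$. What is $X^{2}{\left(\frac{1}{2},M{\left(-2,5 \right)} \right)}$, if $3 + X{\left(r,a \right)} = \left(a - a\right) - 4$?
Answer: $49$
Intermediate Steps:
$X{\left(r,a \right)} = -7$ ($X{\left(r,a \right)} = -3 + \left(\left(a - a\right) - 4\right) = -3 + \left(0 - 4\right) = -3 - 4 = -7$)
$X^{2}{\left(\frac{1}{2},M{\left(-2,5 \right)} \right)} = \left(-7\right)^{2} = 49$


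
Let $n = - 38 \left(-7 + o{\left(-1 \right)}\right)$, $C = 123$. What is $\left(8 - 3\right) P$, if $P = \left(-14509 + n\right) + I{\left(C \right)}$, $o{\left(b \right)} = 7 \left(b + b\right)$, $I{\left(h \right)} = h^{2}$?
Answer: $7090$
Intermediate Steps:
$o{\left(b \right)} = 14 b$ ($o{\left(b \right)} = 7 \cdot 2 b = 14 b$)
$n = 798$ ($n = - 38 \left(-7 + 14 \left(-1\right)\right) = - 38 \left(-7 - 14\right) = \left(-38\right) \left(-21\right) = 798$)
$P = 1418$ ($P = \left(-14509 + 798\right) + 123^{2} = -13711 + 15129 = 1418$)
$\left(8 - 3\right) P = \left(8 - 3\right) 1418 = 5 \cdot 1418 = 7090$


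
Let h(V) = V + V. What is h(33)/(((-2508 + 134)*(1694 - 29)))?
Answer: -11/658785 ≈ -1.6697e-5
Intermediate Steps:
h(V) = 2*V
h(33)/(((-2508 + 134)*(1694 - 29))) = (2*33)/(((-2508 + 134)*(1694 - 29))) = 66/((-2374*1665)) = 66/(-3952710) = 66*(-1/3952710) = -11/658785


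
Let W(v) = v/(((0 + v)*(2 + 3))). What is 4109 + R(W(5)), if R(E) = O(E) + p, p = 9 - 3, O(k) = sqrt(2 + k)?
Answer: 4115 + sqrt(55)/5 ≈ 4116.5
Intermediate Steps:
p = 6
W(v) = 1/5 (W(v) = v/((v*5)) = v/((5*v)) = v*(1/(5*v)) = 1/5)
R(E) = 6 + sqrt(2 + E) (R(E) = sqrt(2 + E) + 6 = 6 + sqrt(2 + E))
4109 + R(W(5)) = 4109 + (6 + sqrt(2 + 1/5)) = 4109 + (6 + sqrt(11/5)) = 4109 + (6 + sqrt(55)/5) = 4115 + sqrt(55)/5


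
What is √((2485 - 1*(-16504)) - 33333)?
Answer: 2*I*√3586 ≈ 119.77*I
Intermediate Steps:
√((2485 - 1*(-16504)) - 33333) = √((2485 + 16504) - 33333) = √(18989 - 33333) = √(-14344) = 2*I*√3586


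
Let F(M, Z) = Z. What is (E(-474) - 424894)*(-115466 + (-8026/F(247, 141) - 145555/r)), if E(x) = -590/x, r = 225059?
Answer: 369159259525620329269/7520796603 ≈ 4.9085e+10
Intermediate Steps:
(E(-474) - 424894)*(-115466 + (-8026/F(247, 141) - 145555/r)) = (-590/(-474) - 424894)*(-115466 + (-8026/141 - 145555/225059)) = (-590*(-1/474) - 424894)*(-115466 + (-8026*1/141 - 145555*1/225059)) = (295/237 - 424894)*(-115466 + (-8026/141 - 145555/225059)) = -100699583*(-115466 - 1826846789/31733319)/237 = -100699583/237*(-3665946258443/31733319) = 369159259525620329269/7520796603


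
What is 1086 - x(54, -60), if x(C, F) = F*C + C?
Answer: 4272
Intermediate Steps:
x(C, F) = C + C*F (x(C, F) = C*F + C = C + C*F)
1086 - x(54, -60) = 1086 - 54*(1 - 60) = 1086 - 54*(-59) = 1086 - 1*(-3186) = 1086 + 3186 = 4272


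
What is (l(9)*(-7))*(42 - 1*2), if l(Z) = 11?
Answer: -3080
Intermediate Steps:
(l(9)*(-7))*(42 - 1*2) = (11*(-7))*(42 - 1*2) = -77*(42 - 2) = -77*40 = -3080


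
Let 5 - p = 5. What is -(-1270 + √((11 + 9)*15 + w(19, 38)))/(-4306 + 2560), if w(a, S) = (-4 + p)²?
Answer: -635/873 + √79/873 ≈ -0.71720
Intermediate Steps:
p = 0 (p = 5 - 1*5 = 5 - 5 = 0)
w(a, S) = 16 (w(a, S) = (-4 + 0)² = (-4)² = 16)
-(-1270 + √((11 + 9)*15 + w(19, 38)))/(-4306 + 2560) = -(-1270 + √((11 + 9)*15 + 16))/(-4306 + 2560) = -(-1270 + √(20*15 + 16))/(-1746) = -(-1270 + √(300 + 16))*(-1)/1746 = -(-1270 + √316)*(-1)/1746 = -(-1270 + 2*√79)*(-1)/1746 = -(635/873 - √79/873) = -635/873 + √79/873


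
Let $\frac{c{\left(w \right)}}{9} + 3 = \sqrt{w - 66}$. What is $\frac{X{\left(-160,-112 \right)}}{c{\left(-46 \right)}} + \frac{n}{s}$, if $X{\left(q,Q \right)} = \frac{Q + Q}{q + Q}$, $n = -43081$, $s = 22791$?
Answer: $- \frac{88723975}{46881087} - \frac{56 i \sqrt{7}}{18513} \approx -1.8925 - 0.0080031 i$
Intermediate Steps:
$c{\left(w \right)} = -27 + 9 \sqrt{-66 + w}$ ($c{\left(w \right)} = -27 + 9 \sqrt{w - 66} = -27 + 9 \sqrt{-66 + w}$)
$X{\left(q,Q \right)} = \frac{2 Q}{Q + q}$
$\frac{X{\left(-160,-112 \right)}}{c{\left(-46 \right)}} + \frac{n}{s} = \frac{2 \left(-112\right) \frac{1}{-112 - 160}}{-27 + 9 \sqrt{-66 - 46}} - \frac{43081}{22791} = \frac{2 \left(-112\right) \frac{1}{-272}}{-27 + 9 \sqrt{-112}} - \frac{43081}{22791} = \frac{2 \left(-112\right) \left(- \frac{1}{272}\right)}{-27 + 9 \cdot 4 i \sqrt{7}} - \frac{43081}{22791} = \frac{14}{17 \left(-27 + 36 i \sqrt{7}\right)} - \frac{43081}{22791} = - \frac{43081}{22791} + \frac{14}{17 \left(-27 + 36 i \sqrt{7}\right)}$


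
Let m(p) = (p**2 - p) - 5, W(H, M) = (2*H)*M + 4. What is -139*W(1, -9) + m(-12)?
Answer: 2097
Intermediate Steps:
W(H, M) = 4 + 2*H*M (W(H, M) = 2*H*M + 4 = 4 + 2*H*M)
m(p) = -5 + p**2 - p
-139*W(1, -9) + m(-12) = -139*(4 + 2*1*(-9)) + (-5 + (-12)**2 - 1*(-12)) = -139*(4 - 18) + (-5 + 144 + 12) = -139*(-14) + 151 = 1946 + 151 = 2097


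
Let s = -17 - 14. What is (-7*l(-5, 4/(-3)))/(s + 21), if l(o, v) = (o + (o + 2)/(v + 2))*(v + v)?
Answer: 266/15 ≈ 17.733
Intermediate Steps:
s = -31
l(o, v) = 2*v*(o + (2 + o)/(2 + v)) (l(o, v) = (o + (2 + o)/(2 + v))*(2*v) = 2*v*(o + (2 + o)/(2 + v)))
(-7*l(-5, 4/(-3)))/(s + 21) = (-14*4/(-3)*(2 + 3*(-5) - 20/(-3))/(2 + 4/(-3)))/(-31 + 21) = -14*4*(-⅓)*(2 - 15 - 20*(-1)/3)/(2 + 4*(-⅓))/(-10) = -14*(-4)*(2 - 15 - 5*(-4/3))/(3*(2 - 4/3))*(-⅒) = -14*(-4)*(2 - 15 + 20/3)/(3*⅔)*(-⅒) = -14*(-4)*3*(-19)/(3*2*3)*(-⅒) = -7*76/3*(-⅒) = -532/3*(-⅒) = 266/15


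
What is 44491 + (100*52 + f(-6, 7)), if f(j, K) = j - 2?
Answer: 49683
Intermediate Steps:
f(j, K) = -2 + j
44491 + (100*52 + f(-6, 7)) = 44491 + (100*52 + (-2 - 6)) = 44491 + (5200 - 8) = 44491 + 5192 = 49683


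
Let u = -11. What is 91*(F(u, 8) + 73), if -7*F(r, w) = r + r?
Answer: 6929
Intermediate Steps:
F(r, w) = -2*r/7 (F(r, w) = -(r + r)/7 = -2*r/7)
91*(F(u, 8) + 73) = 91*(-2/7*(-11) + 73) = 91*(22/7 + 73) = 91*(533/7) = 6929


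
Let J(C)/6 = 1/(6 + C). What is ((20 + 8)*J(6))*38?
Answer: 532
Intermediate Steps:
J(C) = 6/(6 + C)
((20 + 8)*J(6))*38 = ((20 + 8)*(6/(6 + 6)))*38 = (28*(6/12))*38 = (28*(6*(1/12)))*38 = (28*(1/2))*38 = 14*38 = 532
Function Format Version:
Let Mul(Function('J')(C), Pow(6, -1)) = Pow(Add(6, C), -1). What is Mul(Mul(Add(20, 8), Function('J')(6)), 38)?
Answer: 532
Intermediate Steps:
Function('J')(C) = Mul(6, Pow(Add(6, C), -1))
Mul(Mul(Add(20, 8), Function('J')(6)), 38) = Mul(Mul(Add(20, 8), Mul(6, Pow(Add(6, 6), -1))), 38) = Mul(Mul(28, Mul(6, Pow(12, -1))), 38) = Mul(Mul(28, Mul(6, Rational(1, 12))), 38) = Mul(Mul(28, Rational(1, 2)), 38) = Mul(14, 38) = 532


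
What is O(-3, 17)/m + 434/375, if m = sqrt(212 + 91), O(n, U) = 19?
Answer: 434/375 + 19*sqrt(303)/303 ≈ 2.2489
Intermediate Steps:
m = sqrt(303) ≈ 17.407
O(-3, 17)/m + 434/375 = 19/(sqrt(303)) + 434/375 = 19*(sqrt(303)/303) + 434*(1/375) = 19*sqrt(303)/303 + 434/375 = 434/375 + 19*sqrt(303)/303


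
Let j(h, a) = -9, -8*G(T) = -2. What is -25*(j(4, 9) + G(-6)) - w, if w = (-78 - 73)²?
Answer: -90329/4 ≈ -22582.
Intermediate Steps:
G(T) = ¼ (G(T) = -⅛*(-2) = ¼)
w = 22801 (w = (-151)² = 22801)
-25*(j(4, 9) + G(-6)) - w = -25*(-9 + ¼) - 1*22801 = -25*(-35/4) - 22801 = 875/4 - 22801 = -90329/4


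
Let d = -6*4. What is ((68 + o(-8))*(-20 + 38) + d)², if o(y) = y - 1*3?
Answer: 1004004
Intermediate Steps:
o(y) = -3 + y (o(y) = y - 3 = -3 + y)
d = -24
((68 + o(-8))*(-20 + 38) + d)² = ((68 + (-3 - 8))*(-20 + 38) - 24)² = ((68 - 11)*18 - 24)² = (57*18 - 24)² = (1026 - 24)² = 1002² = 1004004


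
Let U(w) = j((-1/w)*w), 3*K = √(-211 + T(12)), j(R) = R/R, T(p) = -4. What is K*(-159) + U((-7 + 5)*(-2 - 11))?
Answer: 1 - 53*I*√215 ≈ 1.0 - 777.13*I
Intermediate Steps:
j(R) = 1
K = I*√215/3 (K = √(-211 - 4)/3 = √(-215)/3 = (I*√215)/3 = I*√215/3 ≈ 4.8876*I)
U(w) = 1
K*(-159) + U((-7 + 5)*(-2 - 11)) = (I*√215/3)*(-159) + 1 = -53*I*√215 + 1 = 1 - 53*I*√215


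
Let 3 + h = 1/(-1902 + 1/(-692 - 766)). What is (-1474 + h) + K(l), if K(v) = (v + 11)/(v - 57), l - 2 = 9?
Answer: -94236095428/63781691 ≈ -1477.5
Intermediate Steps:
l = 11 (l = 2 + 9 = 11)
K(v) = (11 + v)/(-57 + v)
h = -8320809/2773117 (h = -3 + 1/(-1902 + 1/(-692 - 766)) = -3 + 1/(-1902 + 1/(-1458)) = -3 + 1/(-1902 - 1/1458) = -3 + 1/(-2773117/1458) = -3 - 1458/2773117 = -8320809/2773117 ≈ -3.0005)
(-1474 + h) + K(l) = (-1474 - 8320809/2773117) + (11 + 11)/(-57 + 11) = -4095895267/2773117 + 22/(-46) = -4095895267/2773117 - 1/46*22 = -4095895267/2773117 - 11/23 = -94236095428/63781691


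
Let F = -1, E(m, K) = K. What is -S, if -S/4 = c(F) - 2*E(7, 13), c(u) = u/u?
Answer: -100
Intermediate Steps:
c(u) = 1
S = 100 (S = -4*(1 - 2*13) = -4*(1 - 26) = -4*(-25) = 100)
-S = -1*100 = -100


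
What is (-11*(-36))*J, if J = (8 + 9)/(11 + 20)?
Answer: 6732/31 ≈ 217.16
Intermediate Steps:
J = 17/31 ≈ 0.54839
(-11*(-36))*J = -11*(-36)*(17/31) = 396*(17/31) = 6732/31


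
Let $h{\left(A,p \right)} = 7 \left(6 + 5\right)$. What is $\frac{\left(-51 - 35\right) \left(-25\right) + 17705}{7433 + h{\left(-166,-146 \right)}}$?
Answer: $\frac{3971}{1502} \approx 2.6438$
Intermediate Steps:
$h{\left(A,p \right)} = 77$ ($h{\left(A,p \right)} = 7 \cdot 11 = 77$)
$\frac{\left(-51 - 35\right) \left(-25\right) + 17705}{7433 + h{\left(-166,-146 \right)}} = \frac{\left(-51 - 35\right) \left(-25\right) + 17705}{7433 + 77} = \frac{\left(-86\right) \left(-25\right) + 17705}{7510} = \left(2150 + 17705\right) \frac{1}{7510} = 19855 \cdot \frac{1}{7510} = \frac{3971}{1502}$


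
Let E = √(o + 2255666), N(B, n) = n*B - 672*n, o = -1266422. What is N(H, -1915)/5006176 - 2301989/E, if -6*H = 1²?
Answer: 7723195/30037056 - 2301989*√27479/164874 ≈ -2314.2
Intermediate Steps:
H = -⅙ (H = -⅙*1² = -⅙*1 = -⅙ ≈ -0.16667)
N(B, n) = -672*n + B*n (N(B, n) = B*n - 672*n = -672*n + B*n)
E = 6*√27479 (E = √(-1266422 + 2255666) = √989244 = 6*√27479 ≈ 994.61)
N(H, -1915)/5006176 - 2301989/E = -1915*(-672 - ⅙)/5006176 - 2301989*√27479/164874 = -1915*(-4033/6)*(1/5006176) - 2301989*√27479/164874 = (7723195/6)*(1/5006176) - 2301989*√27479/164874 = 7723195/30037056 - 2301989*√27479/164874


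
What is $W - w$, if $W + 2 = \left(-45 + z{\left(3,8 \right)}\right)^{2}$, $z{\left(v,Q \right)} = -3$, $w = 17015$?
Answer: $-14713$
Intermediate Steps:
$W = 2302$ ($W = -2 + \left(-45 - 3\right)^{2} = -2 + \left(-48\right)^{2} = -2 + 2304 = 2302$)
$W - w = 2302 - 17015 = -14713$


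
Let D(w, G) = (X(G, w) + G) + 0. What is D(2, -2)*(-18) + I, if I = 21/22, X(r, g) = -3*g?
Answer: 3189/22 ≈ 144.95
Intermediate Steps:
D(w, G) = G - 3*w (D(w, G) = (-3*w + G) + 0 = (G - 3*w) + 0 = G - 3*w)
I = 21/22 (I = 21*(1/22) = 21/22 ≈ 0.95455)
D(2, -2)*(-18) + I = (-2 - 3*2)*(-18) + 21/22 = (-2 - 6)*(-18) + 21/22 = -8*(-18) + 21/22 = 144 + 21/22 = 3189/22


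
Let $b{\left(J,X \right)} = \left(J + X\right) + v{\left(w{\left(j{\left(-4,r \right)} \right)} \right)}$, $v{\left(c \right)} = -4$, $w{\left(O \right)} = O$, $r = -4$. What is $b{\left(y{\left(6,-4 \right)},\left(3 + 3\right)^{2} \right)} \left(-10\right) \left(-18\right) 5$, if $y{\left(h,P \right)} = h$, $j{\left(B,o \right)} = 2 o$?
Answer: $34200$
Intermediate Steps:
$b{\left(J,X \right)} = -4 + J + X$ ($b{\left(J,X \right)} = \left(J + X\right) - 4 = -4 + J + X$)
$b{\left(y{\left(6,-4 \right)},\left(3 + 3\right)^{2} \right)} \left(-10\right) \left(-18\right) 5 = \left(-4 + 6 + \left(3 + 3\right)^{2}\right) \left(-10\right) \left(-18\right) 5 = \left(-4 + 6 + 6^{2}\right) 180 \cdot 5 = \left(-4 + 6 + 36\right) 900 = 38 \cdot 900 = 34200$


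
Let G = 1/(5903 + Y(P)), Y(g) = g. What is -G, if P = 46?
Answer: -1/5949 ≈ -0.00016810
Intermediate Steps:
G = 1/5949 (G = 1/(5903 + 46) = 1/5949 ≈ 0.00016810)
-G = -1*1/5949 = -1/5949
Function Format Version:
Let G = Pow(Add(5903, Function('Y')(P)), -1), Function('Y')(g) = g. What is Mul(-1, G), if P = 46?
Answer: Rational(-1, 5949) ≈ -0.00016810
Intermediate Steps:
G = Rational(1, 5949) (G = Pow(Add(5903, 46), -1) = Pow(5949, -1) = Rational(1, 5949) ≈ 0.00016810)
Mul(-1, G) = Mul(-1, Rational(1, 5949)) = Rational(-1, 5949)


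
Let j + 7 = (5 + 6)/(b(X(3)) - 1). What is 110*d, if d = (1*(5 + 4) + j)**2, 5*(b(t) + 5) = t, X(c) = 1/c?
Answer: 18590/7921 ≈ 2.3469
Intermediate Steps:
X(c) = 1/c
b(t) = -5 + t/5
j = -788/89 (j = -7 + (5 + 6)/((-5 + (1/5)/3) - 1) = -7 + 11/((-5 + (1/5)*(1/3)) - 1) = -7 + 11/((-5 + 1/15) - 1) = -7 + 11/(-74/15 - 1) = -7 + 11/(-89/15) = -7 + 11*(-15/89) = -7 - 165/89 = -788/89 ≈ -8.8539)
d = 169/7921 (d = (1*(5 + 4) - 788/89)**2 = (1*9 - 788/89)**2 = (9 - 788/89)**2 = (13/89)**2 = 169/7921 ≈ 0.021336)
110*d = 110*(169/7921) = 18590/7921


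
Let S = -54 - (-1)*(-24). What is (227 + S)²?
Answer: 22201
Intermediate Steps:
S = -78 (S = -54 - 1*24 = -54 - 24 = -78)
(227 + S)² = (227 - 78)² = 149² = 22201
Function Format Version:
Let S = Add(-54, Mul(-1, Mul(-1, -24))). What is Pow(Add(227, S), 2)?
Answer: 22201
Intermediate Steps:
S = -78 (S = Add(-54, Mul(-1, 24)) = Add(-54, -24) = -78)
Pow(Add(227, S), 2) = Pow(Add(227, -78), 2) = Pow(149, 2) = 22201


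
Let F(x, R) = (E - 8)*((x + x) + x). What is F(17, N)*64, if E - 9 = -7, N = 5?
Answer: -19584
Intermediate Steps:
E = 2 (E = 9 - 7 = 2)
F(x, R) = -18*x (F(x, R) = (2 - 8)*((x + x) + x) = -6*(2*x + x) = -18*x)
F(17, N)*64 = -18*17*64 = -306*64 = -19584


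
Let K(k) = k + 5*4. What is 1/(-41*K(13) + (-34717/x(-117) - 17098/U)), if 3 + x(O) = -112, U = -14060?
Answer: -161690/169757841 ≈ -0.00095247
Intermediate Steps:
x(O) = -115 (x(O) = -3 - 112 = -115)
K(k) = 20 + k (K(k) = k + 20 = 20 + k)
1/(-41*K(13) + (-34717/x(-117) - 17098/U)) = 1/(-41*(20 + 13) + (-34717/(-115) - 17098/(-14060))) = 1/(-41*33 + (-34717*(-1/115) - 17098*(-1/14060))) = 1/(-1353 + (34717/115 + 8549/7030)) = 1/(-1353 + 49008729/161690) = 1/(-169757841/161690) = -161690/169757841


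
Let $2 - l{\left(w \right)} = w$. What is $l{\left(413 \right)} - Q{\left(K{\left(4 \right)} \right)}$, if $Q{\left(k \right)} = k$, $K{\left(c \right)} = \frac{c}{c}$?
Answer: $-412$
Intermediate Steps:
$K{\left(c \right)} = 1$
$l{\left(w \right)} = 2 - w$
$l{\left(413 \right)} - Q{\left(K{\left(4 \right)} \right)} = \left(2 - 413\right) - 1 = -411 - 1 = -412$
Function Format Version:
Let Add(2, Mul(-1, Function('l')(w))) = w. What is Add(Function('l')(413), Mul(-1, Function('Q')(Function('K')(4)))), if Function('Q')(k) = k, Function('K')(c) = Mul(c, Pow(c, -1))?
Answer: -412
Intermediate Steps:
Function('K')(c) = 1
Function('l')(w) = Add(2, Mul(-1, w))
Add(Function('l')(413), Mul(-1, Function('Q')(Function('K')(4)))) = Add(Add(2, Mul(-1, 413)), Mul(-1, 1)) = Add(Add(2, -413), -1) = Add(-411, -1) = -412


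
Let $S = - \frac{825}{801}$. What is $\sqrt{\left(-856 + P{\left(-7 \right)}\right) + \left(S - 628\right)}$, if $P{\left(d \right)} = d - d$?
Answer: $\frac{i \sqrt{105866301}}{267} \approx 38.536 i$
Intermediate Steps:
$P{\left(d \right)} = 0$
$S = - \frac{275}{267}$ ($S = \left(-825\right) \frac{1}{801} = - \frac{275}{267} \approx -1.03$)
$\sqrt{\left(-856 + P{\left(-7 \right)}\right) + \left(S - 628\right)} = \sqrt{\left(-856 + 0\right) - \frac{167951}{267}} = \sqrt{-856 - \frac{167951}{267}} = \sqrt{- \frac{396503}{267}} = \frac{i \sqrt{105866301}}{267}$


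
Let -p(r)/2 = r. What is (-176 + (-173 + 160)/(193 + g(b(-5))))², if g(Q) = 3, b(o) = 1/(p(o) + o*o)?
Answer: 1190871081/38416 ≈ 30999.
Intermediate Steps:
p(r) = -2*r
b(o) = 1/(o² - 2*o) (b(o) = 1/(-2*o + o*o) = 1/(-2*o + o²) = 1/(o² - 2*o))
(-176 + (-173 + 160)/(193 + g(b(-5))))² = (-176 + (-173 + 160)/(193 + 3))² = (-176 - 13/196)² = (-34509/196)² = 1190871081/38416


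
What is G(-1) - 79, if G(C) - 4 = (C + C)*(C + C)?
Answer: -71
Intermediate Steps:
G(C) = 4 + 4*C² (G(C) = 4 + (C + C)*(C + C) = 4 + (2*C)*(2*C) = 4 + 4*C²)
G(-1) - 79 = (4 + 4*(-1)²) - 79 = (4 + 4*1) - 79 = (4 + 4) - 79 = 8 - 79 = -71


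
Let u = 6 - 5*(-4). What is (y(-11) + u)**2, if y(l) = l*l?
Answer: 21609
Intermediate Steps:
u = 26 (u = 6 + 20 = 26)
y(l) = l**2
(y(-11) + u)**2 = ((-11)**2 + 26)**2 = (121 + 26)**2 = 147**2 = 21609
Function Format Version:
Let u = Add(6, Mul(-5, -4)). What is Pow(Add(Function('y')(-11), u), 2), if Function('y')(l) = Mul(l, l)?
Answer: 21609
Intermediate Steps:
u = 26 (u = Add(6, 20) = 26)
Function('y')(l) = Pow(l, 2)
Pow(Add(Function('y')(-11), u), 2) = Pow(Add(Pow(-11, 2), 26), 2) = Pow(Add(121, 26), 2) = Pow(147, 2) = 21609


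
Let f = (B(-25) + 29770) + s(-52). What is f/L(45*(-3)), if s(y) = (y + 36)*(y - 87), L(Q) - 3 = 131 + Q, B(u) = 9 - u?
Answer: -32028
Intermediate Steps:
L(Q) = 134 + Q (L(Q) = 3 + (131 + Q) = 134 + Q)
s(y) = (-87 + y)*(36 + y) (s(y) = (36 + y)*(-87 + y) = (-87 + y)*(36 + y))
f = 32028 (f = ((9 - 1*(-25)) + 29770) + (-3132 + (-52)² - 51*(-52)) = ((9 + 25) + 29770) + (-3132 + 2704 + 2652) = (34 + 29770) + 2224 = 29804 + 2224 = 32028)
f/L(45*(-3)) = 32028/(134 + 45*(-3)) = 32028/(134 - 135) = 32028/(-1) = 32028*(-1) = -32028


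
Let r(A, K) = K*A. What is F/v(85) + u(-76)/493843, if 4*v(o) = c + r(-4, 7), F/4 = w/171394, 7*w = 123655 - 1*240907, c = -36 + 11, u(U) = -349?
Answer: 64590953375/2243005769263 ≈ 0.028797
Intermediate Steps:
r(A, K) = A*K
c = -25
w = -117252/7 (w = (123655 - 1*240907)/7 = (123655 - 240907)/7 = (⅐)*(-117252) = -117252/7 ≈ -16750.)
F = -234504/599879 (F = 4*(-117252/7/171394) = 4*(-117252/7*1/171394) = 4*(-58626/599879) = -234504/599879 ≈ -0.39092)
v(o) = -53/4 (v(o) = (-25 - 4*7)/4 = (-25 - 28)/4 = (¼)*(-53) = -53/4)
F/v(85) + u(-76)/493843 = -234504/(599879*(-53/4)) - 349/493843 = -234504/599879*(-4/53) - 349*1/493843 = 938016/31793587 - 349/493843 = 64590953375/2243005769263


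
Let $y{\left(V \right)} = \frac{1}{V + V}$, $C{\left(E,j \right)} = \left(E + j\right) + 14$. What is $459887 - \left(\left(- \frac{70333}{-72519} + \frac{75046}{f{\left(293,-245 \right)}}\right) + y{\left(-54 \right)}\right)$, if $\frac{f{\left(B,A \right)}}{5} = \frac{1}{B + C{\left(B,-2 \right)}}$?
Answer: $- \frac{111157906471007}{13053420} \approx -8.5156 \cdot 10^{6}$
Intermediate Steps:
$C{\left(E,j \right)} = 14 + E + j$
$f{\left(B,A \right)} = \frac{5}{12 + 2 B}$ ($f{\left(B,A \right)} = \frac{5}{B + \left(14 + B - 2\right)} = \frac{5}{B + \left(12 + B\right)} = \frac{5}{12 + 2 B}$)
$y{\left(V \right)} = \frac{1}{2 V}$
$459887 - \left(\left(- \frac{70333}{-72519} + \frac{75046}{f{\left(293,-245 \right)}}\right) + y{\left(-54 \right)}\right) = 459887 - \left(\left(- \frac{70333}{-72519} + \frac{75046}{\frac{5}{2} \frac{1}{6 + 293}}\right) + \frac{1}{2 \left(-54\right)}\right) = 459887 - \left(\left(\left(-70333\right) \left(- \frac{1}{72519}\right) + \frac{75046}{\frac{5}{2} \cdot \frac{1}{299}}\right) + \frac{1}{2} \left(- \frac{1}{54}\right)\right) = 459887 - \left(\left(\frac{70333}{72519} + \frac{75046}{\frac{5}{2} \cdot \frac{1}{299}}\right) - \frac{1}{108}\right) = 459887 - \left(\left(\frac{70333}{72519} + \frac{75046}{\frac{5}{598}}\right) - \frac{1}{108}\right) = 459887 - \left(\left(\frac{70333}{72519} + 75046 \cdot \frac{598}{5}\right) - \frac{1}{108}\right) = 459887 - \left(\left(\frac{70333}{72519} + \frac{44877508}{5}\right) - \frac{1}{108}\right) = 459887 - \left(\frac{3254472354317}{362595} - \frac{1}{108}\right) = 459887 - \frac{117161004634547}{13053420} = - \frac{111157906471007}{13053420}$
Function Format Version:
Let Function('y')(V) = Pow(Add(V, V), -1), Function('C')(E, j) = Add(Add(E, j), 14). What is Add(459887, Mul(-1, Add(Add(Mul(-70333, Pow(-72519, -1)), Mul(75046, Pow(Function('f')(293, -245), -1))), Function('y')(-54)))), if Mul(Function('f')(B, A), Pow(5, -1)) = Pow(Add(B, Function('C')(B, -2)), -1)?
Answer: Rational(-111157906471007, 13053420) ≈ -8.5156e+6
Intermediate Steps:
Function('C')(E, j) = Add(14, E, j)
Function('f')(B, A) = Mul(5, Pow(Add(12, Mul(2, B)), -1)) (Function('f')(B, A) = Mul(5, Pow(Add(B, Add(14, B, -2)), -1)) = Mul(5, Pow(Add(B, Add(12, B)), -1)) = Mul(5, Pow(Add(12, Mul(2, B)), -1)))
Function('y')(V) = Mul(Rational(1, 2), Pow(V, -1)) (Function('y')(V) = Pow(Mul(2, V), -1) = Mul(Rational(1, 2), Pow(V, -1)))
Add(459887, Mul(-1, Add(Add(Mul(-70333, Pow(-72519, -1)), Mul(75046, Pow(Function('f')(293, -245), -1))), Function('y')(-54)))) = Add(459887, Mul(-1, Add(Add(Mul(-70333, Pow(-72519, -1)), Mul(75046, Pow(Mul(Rational(5, 2), Pow(Add(6, 293), -1)), -1))), Mul(Rational(1, 2), Pow(-54, -1))))) = Add(459887, Mul(-1, Add(Add(Mul(-70333, Rational(-1, 72519)), Mul(75046, Pow(Mul(Rational(5, 2), Pow(299, -1)), -1))), Mul(Rational(1, 2), Rational(-1, 54))))) = Add(459887, Mul(-1, Add(Add(Rational(70333, 72519), Mul(75046, Pow(Mul(Rational(5, 2), Rational(1, 299)), -1))), Rational(-1, 108)))) = Add(459887, Mul(-1, Add(Add(Rational(70333, 72519), Mul(75046, Pow(Rational(5, 598), -1))), Rational(-1, 108)))) = Add(459887, Mul(-1, Add(Add(Rational(70333, 72519), Mul(75046, Rational(598, 5))), Rational(-1, 108)))) = Add(459887, Mul(-1, Add(Add(Rational(70333, 72519), Rational(44877508, 5)), Rational(-1, 108)))) = Add(459887, Mul(-1, Add(Rational(3254472354317, 362595), Rational(-1, 108)))) = Add(459887, Mul(-1, Rational(117161004634547, 13053420))) = Add(459887, Rational(-117161004634547, 13053420)) = Rational(-111157906471007, 13053420)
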